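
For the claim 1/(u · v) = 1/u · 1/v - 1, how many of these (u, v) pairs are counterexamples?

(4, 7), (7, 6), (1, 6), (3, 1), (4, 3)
5

Testing each pair:
(4, 7): LHS = 1/28, RHS = -27/28 → counterexample
(7, 6): LHS = 1/42, RHS = -41/42 → counterexample
(1, 6): LHS = 1/6, RHS = -5/6 → counterexample
(3, 1): LHS = 1/3, RHS = -2/3 → counterexample
(4, 3): LHS = 1/12, RHS = -11/12 → counterexample

That makes 5 counterexamples.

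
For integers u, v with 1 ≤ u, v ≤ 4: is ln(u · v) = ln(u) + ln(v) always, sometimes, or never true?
The identity holds for every pair in the range. For instance at (u, v) = (2, 3): both sides equal ln(6) ≈ 1.792.

Answer: Always true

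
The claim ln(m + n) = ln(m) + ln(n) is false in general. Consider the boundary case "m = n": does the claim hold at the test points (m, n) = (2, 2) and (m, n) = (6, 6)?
Only at (2, 2)

At (2, 2): LHS = ln(4) ≈ 1.386, RHS = 2·ln(2) ≈ 1.386 → equal
At (6, 6): LHS = ln(12) ≈ 2.485 ≠ RHS = 2·ln(6) ≈ 3.584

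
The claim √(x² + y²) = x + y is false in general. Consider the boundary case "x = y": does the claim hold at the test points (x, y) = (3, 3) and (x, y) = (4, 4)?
At (3, 3): LHS = 3·√(2) ≈ 4.243 ≠ RHS = 6
At (4, 4): LHS = 4·√(2) ≈ 5.657 ≠ RHS = 8

Answer: No, fails at both test points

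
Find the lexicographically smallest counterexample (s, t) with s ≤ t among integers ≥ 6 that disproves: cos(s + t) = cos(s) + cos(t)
(s, t) = (6, 6)

Substituting (6, 6) into the claim:
LHS = cos(6 + 6) = cos(12) ≈ 0.8439
RHS = cos(6) + cos(6) = 2·cos(6) ≈ 1.92

Since LHS ≠ RHS, this pair disproves the claim, and no lexicographically smaller pair (s ≤ t, integers ≥ 6) does.

For instance (7, 8) is also a counterexample (LHS = cos(15) ≈ -0.7597, RHS = cos(8) + cos(7) ≈ 0.6084), but it's lexicographically larger.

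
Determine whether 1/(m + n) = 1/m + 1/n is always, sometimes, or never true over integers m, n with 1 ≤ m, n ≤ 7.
The claim fails for every pair in the range. For instance at (m, n) = (2, 3): LHS = 1/5, RHS = 5/6.

Answer: Never true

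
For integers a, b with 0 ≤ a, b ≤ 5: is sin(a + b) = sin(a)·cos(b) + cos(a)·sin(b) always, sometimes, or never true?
Always true

The identity holds for every pair in the range. For instance at (a, b) = (2, 3): both sides equal sin(5) ≈ -0.9589.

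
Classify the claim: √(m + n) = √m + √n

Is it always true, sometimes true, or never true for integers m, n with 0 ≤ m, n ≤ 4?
It holds at (m, n) = (0, 4) (both sides equal 2), but fails at (m, n) = (3, 3) (LHS = √(6) ≈ 2.449, RHS = 2·√(3) ≈ 3.464).

Answer: Sometimes true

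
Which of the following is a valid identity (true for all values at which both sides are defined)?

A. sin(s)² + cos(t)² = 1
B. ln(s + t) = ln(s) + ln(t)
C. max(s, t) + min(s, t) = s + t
C

A: fails at (4, 6) — LHS = sin(4)² + cos(6)² ≈ 1.495, RHS = 1.
B: fails at (3, 5) — LHS = ln(8) ≈ 2.079, RHS = ln(3) + ln(5) ≈ 2.708.
C: holds — e.g. at (4, 4), both sides equal 8.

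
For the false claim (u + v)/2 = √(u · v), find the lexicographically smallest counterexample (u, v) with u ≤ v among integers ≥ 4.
(u, v) = (4, 5)

At (4, 4): both sides equal 4, so it holds there.

Substituting (4, 5) into the claim:
LHS = (4 + 5)/2 = 9/2
RHS = √(4 · 5) = 2·√(5) ≈ 4.472

Since LHS ≠ RHS, this pair disproves the claim, and no lexicographically smaller pair (u ≤ v, integers ≥ 4) does.

For instance (4, 7) is also a counterexample (LHS = 11/2, RHS = 2·√(7) ≈ 5.292), but it's lexicographically larger.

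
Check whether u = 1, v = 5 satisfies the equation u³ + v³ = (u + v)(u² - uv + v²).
Substituting u = 1, v = 5:

LHS = 1³ + 5³ = 126
RHS = (1 + 5)(1² - 1·5 + 5²) = 126

LHS = RHS, so the equation holds at this point.

Answer: Holds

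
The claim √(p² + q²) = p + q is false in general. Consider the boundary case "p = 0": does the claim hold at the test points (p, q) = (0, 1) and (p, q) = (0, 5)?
At (0, 1): LHS = 1, RHS = 1 → equal
At (0, 5): LHS = 5, RHS = 5 → equal

So the claim does hold at both of these boundary points, even though it is not an identity.

Answer: Yes, holds at both test points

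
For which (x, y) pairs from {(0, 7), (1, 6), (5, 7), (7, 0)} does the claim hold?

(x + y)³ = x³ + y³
Testing each pair:
(0, 7): LHS = 343, RHS = 343 → holds
(1, 6): LHS = 343, RHS = 217 → fails
(5, 7): LHS = 1728, RHS = 468 → fails
(7, 0): LHS = 343, RHS = 343 → holds

2 of 4 pairs satisfy the claim.

Answer: (0, 7), (7, 0)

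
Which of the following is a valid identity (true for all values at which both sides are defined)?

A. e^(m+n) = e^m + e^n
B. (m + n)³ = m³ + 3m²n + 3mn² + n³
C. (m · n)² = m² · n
A: fails at (3, 4) — LHS = e^7 ≈ 1097, RHS = e^3 + e^4 ≈ 74.68.
B: holds — e.g. at (4, 5), both sides equal 729.
C: fails at (3, 5) — LHS = 225, RHS = 45.

Answer: B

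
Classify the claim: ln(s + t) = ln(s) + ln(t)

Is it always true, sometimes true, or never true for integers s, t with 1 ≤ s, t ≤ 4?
Sometimes true

It holds at (s, t) = (2, 2) (both sides equal ln(4) ≈ 1.386), but fails at (s, t) = (4, 3) (LHS = ln(7) ≈ 1.946, RHS = ln(3) + ln(4) ≈ 2.485).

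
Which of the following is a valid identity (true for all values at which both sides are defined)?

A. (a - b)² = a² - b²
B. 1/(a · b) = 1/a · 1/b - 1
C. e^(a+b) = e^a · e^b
C

A: fails at (2, 4) — LHS = 4, RHS = -12.
B: fails at (4, 4) — LHS = 1/16, RHS = -15/16.
C: holds — e.g. at (2, 5), both sides equal e^7 ≈ 1097.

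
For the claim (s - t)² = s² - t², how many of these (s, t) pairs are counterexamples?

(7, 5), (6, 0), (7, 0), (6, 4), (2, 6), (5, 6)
4

Testing each pair:
(7, 5): LHS = 4, RHS = 24 → counterexample
(6, 0): LHS = 36, RHS = 36 → satisfies claim
(7, 0): LHS = 49, RHS = 49 → satisfies claim
(6, 4): LHS = 4, RHS = 20 → counterexample
(2, 6): LHS = 16, RHS = -32 → counterexample
(5, 6): LHS = 1, RHS = -11 → counterexample

That makes 4 counterexamples.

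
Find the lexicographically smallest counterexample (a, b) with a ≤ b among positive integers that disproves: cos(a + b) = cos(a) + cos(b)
(a, b) = (1, 1)

Substituting (1, 1) into the claim:
LHS = cos(1 + 1) = cos(2) ≈ -0.4161
RHS = cos(1) + cos(1) = 2·cos(1) ≈ 1.081

Since LHS ≠ RHS, this pair disproves the claim, and no lexicographically smaller pair (a ≤ b, positive integers) does.

For instance (2, 3) is also a counterexample (LHS = cos(5) ≈ 0.2837, RHS = cos(3) + cos(2) ≈ -1.406), but it's lexicographically larger.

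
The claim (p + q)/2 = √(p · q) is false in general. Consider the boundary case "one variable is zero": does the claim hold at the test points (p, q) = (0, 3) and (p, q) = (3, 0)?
At (0, 3): LHS = 3/2 ≠ RHS = 0
At (3, 0): LHS = 3/2 ≠ RHS = 0

Answer: No, fails at both test points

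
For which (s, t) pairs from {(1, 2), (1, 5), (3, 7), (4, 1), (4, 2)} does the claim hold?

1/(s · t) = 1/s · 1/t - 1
Testing each pair:
(1, 2): LHS = 1/2, RHS = -1/2 → fails
(1, 5): LHS = 1/5, RHS = -4/5 → fails
(3, 7): LHS = 1/21, RHS = -20/21 → fails
(4, 1): LHS = 1/4, RHS = -3/4 → fails
(4, 2): LHS = 1/8, RHS = -7/8 → fails

No pair satisfies the claim.

Answer: None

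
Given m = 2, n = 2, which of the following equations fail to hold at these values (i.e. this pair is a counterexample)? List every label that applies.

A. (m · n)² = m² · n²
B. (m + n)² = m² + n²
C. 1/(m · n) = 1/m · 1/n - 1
Evaluating each claim at the given values:
A. LHS = 16, RHS = 16 → holds here (LHS = RHS)
B. LHS = 16, RHS = 8 → fails here (LHS ≠ RHS)
C. LHS = 1/4, RHS = -3/4 → fails here (LHS ≠ RHS)

Answer: B, C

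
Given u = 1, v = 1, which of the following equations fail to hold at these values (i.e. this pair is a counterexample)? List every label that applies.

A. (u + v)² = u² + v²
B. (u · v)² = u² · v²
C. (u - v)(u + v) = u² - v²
Evaluating each claim at the given values:
A. LHS = 4, RHS = 2 → fails here (LHS ≠ RHS)
B. LHS = 1, RHS = 1 → holds here (LHS = RHS)
C. LHS = 0, RHS = 0 → holds here (LHS = RHS)

Answer: A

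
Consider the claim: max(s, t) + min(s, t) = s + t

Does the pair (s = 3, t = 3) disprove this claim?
No

Substituting s = 3, t = 3:
LHS = max(3, 3) + min(3, 3) = 6
RHS = 3 + 3 = 6

The sides agree, so this pair does not disprove the claim.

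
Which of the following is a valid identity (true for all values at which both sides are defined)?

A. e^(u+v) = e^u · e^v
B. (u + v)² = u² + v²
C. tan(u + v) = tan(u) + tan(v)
A: holds — e.g. at (3, 5), both sides equal e^8 ≈ 2981.
B: fails at (3, 3) — LHS = 36, RHS = 18.
C: fails at (1, 3) — LHS = tan(4) ≈ 1.158, RHS = tan(3) + tan(1) ≈ 1.415.

Answer: A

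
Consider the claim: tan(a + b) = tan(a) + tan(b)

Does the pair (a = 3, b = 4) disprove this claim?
Yes

Substituting a = 3, b = 4:
LHS = tan(3 + 4) = tan(7) ≈ 0.8714
RHS = tan(3) + tan(4) ≈ 1.015

Since LHS ≠ RHS, this pair disproves the claim.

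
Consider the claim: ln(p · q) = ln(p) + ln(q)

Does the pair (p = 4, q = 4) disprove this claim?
No

Substituting p = 4, q = 4:
LHS = ln(4 · 4) = ln(16) ≈ 2.773
RHS = ln(4) + ln(4) = 2·ln(4) ≈ 2.773

The sides agree, so this pair does not disprove the claim.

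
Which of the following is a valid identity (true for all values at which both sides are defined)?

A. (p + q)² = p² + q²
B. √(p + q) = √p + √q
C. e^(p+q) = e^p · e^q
C

A: fails at (2, 7) — LHS = 81, RHS = 53.
B: fails at (3, 5) — LHS = 2·√(2) ≈ 2.828, RHS = √(3) + √(5) ≈ 3.968.
C: holds — e.g. at (1, 1), both sides equal e^2 ≈ 7.389.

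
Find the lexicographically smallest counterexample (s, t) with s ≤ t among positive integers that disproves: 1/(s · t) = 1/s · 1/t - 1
(s, t) = (1, 1)

Substituting (1, 1) into the claim:
LHS = 1/(1 · 1) = 1
RHS = 1/1 · 1/1 - 1 = 0

Since LHS ≠ RHS, this pair disproves the claim, and no lexicographically smaller pair (s ≤ t, positive integers) does.

For instance (5, 7) is also a counterexample (LHS = 1/35, RHS = -34/35), but it's lexicographically larger.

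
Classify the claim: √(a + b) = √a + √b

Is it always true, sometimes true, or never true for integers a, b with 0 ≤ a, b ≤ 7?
Sometimes true

It holds at (a, b) = (0, 7) (both sides equal √(7) ≈ 2.646), but fails at (a, b) = (3, 4) (LHS = √(7) ≈ 2.646, RHS = √(3) + 2 ≈ 3.732).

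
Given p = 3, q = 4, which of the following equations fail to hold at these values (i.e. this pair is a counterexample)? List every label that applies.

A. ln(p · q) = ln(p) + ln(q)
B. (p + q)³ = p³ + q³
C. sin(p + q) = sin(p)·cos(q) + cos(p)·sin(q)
B

Evaluating each claim at the given values:
A. LHS = ln(12) ≈ 2.485, RHS = ln(3) + ln(4) ≈ 2.485 → holds here (LHS = RHS)
B. LHS = 343, RHS = 91 → fails here (LHS ≠ RHS)
C. LHS = sin(7) ≈ 0.657, RHS = sin(3)·cos(4) + sin(4)·cos(3) ≈ 0.657 → holds here (LHS = RHS)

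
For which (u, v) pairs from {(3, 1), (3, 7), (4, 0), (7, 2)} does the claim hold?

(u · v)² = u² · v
(3, 1), (4, 0)

Testing each pair:
(3, 1): LHS = 9, RHS = 9 → holds
(3, 7): LHS = 441, RHS = 63 → fails
(4, 0): LHS = 0, RHS = 0 → holds
(7, 2): LHS = 196, RHS = 98 → fails

2 of 4 pairs satisfy the claim.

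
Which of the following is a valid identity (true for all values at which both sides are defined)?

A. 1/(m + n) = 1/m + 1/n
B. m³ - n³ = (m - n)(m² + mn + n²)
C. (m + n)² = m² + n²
A: fails at (2, 4) — LHS = 1/6, RHS = 3/4.
B: holds — e.g. at (2, 4), both sides equal -56.
C: fails at (6, 7) — LHS = 169, RHS = 85.

Answer: B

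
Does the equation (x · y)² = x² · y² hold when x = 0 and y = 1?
Substituting x = 0, y = 1:

LHS = (0 · 1)² = 0
RHS = 0² · 1² = 0

LHS = RHS, so the equation holds at this point.

Answer: Holds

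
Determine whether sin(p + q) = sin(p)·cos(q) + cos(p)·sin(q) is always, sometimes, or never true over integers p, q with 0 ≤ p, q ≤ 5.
Always true

The identity holds for every pair in the range. For instance at (p, q) = (2, 3): both sides equal sin(5) ≈ -0.9589.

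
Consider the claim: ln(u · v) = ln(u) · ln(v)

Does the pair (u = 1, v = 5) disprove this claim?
Yes

Substituting u = 1, v = 5:
LHS = ln(1 · 5) = ln(5) ≈ 1.609
RHS = ln(1) · ln(5) = 0

Since LHS ≠ RHS, this pair disproves the claim.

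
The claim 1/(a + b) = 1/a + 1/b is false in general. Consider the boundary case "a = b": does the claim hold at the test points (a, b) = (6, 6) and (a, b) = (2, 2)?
No, fails at both test points

At (6, 6): LHS = 1/12 ≠ RHS = 1/3
At (2, 2): LHS = 1/4 ≠ RHS = 1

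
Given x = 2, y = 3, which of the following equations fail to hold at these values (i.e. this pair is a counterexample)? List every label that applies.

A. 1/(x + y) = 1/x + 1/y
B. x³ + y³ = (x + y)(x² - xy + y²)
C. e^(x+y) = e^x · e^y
Evaluating each claim at the given values:
A. LHS = 1/5, RHS = 5/6 → fails here (LHS ≠ RHS)
B. LHS = 35, RHS = 35 → holds here (LHS = RHS)
C. LHS = e^5 ≈ 148.4, RHS = e^5 ≈ 148.4 → holds here (LHS = RHS)

Answer: A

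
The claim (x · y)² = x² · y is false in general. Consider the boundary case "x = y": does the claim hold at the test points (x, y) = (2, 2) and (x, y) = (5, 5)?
At (2, 2): LHS = 16 ≠ RHS = 8
At (5, 5): LHS = 625 ≠ RHS = 125

Answer: No, fails at both test points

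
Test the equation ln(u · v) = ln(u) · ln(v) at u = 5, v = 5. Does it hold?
Substituting u = 5, v = 5:

LHS = ln(5 · 5) = ln(25) ≈ 3.219
RHS = ln(5) · ln(5) = ln(5)² ≈ 2.59

LHS ≠ RHS, so the equation does not hold at this point.

Answer: Fails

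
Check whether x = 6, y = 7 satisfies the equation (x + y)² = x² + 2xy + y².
Substituting x = 6, y = 7:

LHS = (6 + 7)² = 169
RHS = 6² + 2·6·7 + 7² = 169

LHS = RHS, so the equation holds at this point.

Answer: Holds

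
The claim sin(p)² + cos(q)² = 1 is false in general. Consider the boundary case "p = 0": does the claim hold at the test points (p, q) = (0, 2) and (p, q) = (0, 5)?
At (0, 2): LHS = cos(2)² ≈ 0.1732 ≠ RHS = 1
At (0, 5): LHS = cos(5)² ≈ 0.08046 ≠ RHS = 1

Answer: No, fails at both test points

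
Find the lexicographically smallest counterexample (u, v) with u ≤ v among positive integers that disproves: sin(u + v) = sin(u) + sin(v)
(u, v) = (1, 1)

Substituting (1, 1) into the claim:
LHS = sin(1 + 1) = sin(2) ≈ 0.9093
RHS = sin(1) + sin(1) = 2·sin(1) ≈ 1.683

Since LHS ≠ RHS, this pair disproves the claim, and no lexicographically smaller pair (u ≤ v, positive integers) does.

For instance (3, 7) is also a counterexample (LHS = sin(10) ≈ -0.544, RHS = sin(3) + sin(7) ≈ 0.7981), but it's lexicographically larger.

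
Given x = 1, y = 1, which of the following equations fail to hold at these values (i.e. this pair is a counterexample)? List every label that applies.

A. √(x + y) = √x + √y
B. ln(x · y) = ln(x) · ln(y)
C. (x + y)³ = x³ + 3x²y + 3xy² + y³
Evaluating each claim at the given values:
A. LHS = √(2) ≈ 1.414, RHS = 2 → fails here (LHS ≠ RHS)
B. LHS = 0, RHS = 0 → holds here (LHS = RHS)
C. LHS = 8, RHS = 8 → holds here (LHS = RHS)

Answer: A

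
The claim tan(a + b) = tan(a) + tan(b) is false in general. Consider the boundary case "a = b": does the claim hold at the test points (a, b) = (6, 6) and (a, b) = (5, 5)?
At (6, 6): LHS = tan(12) ≈ -0.6359 ≠ RHS = 2·tan(6) ≈ -0.582
At (5, 5): LHS = tan(10) ≈ 0.6484 ≠ RHS = 2·tan(5) ≈ -6.761

Answer: No, fails at both test points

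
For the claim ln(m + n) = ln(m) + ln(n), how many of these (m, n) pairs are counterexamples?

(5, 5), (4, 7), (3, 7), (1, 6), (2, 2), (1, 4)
Testing each pair:
(5, 5): LHS = ln(10) ≈ 2.303, RHS = 2·ln(5) ≈ 3.219 → counterexample
(4, 7): LHS = ln(11) ≈ 2.398, RHS = ln(4) + ln(7) ≈ 3.332 → counterexample
(3, 7): LHS = ln(10) ≈ 2.303, RHS = ln(3) + ln(7) ≈ 3.045 → counterexample
(1, 6): LHS = ln(7) ≈ 1.946, RHS = ln(6) ≈ 1.792 → counterexample
(2, 2): LHS = ln(4) ≈ 1.386, RHS = 2·ln(2) ≈ 1.386 → satisfies claim
(1, 4): LHS = ln(5) ≈ 1.609, RHS = ln(4) ≈ 1.386 → counterexample

That makes 5 counterexamples.

Answer: 5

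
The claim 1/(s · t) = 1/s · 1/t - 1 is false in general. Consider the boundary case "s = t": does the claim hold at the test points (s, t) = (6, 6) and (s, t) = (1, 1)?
No, fails at both test points

At (6, 6): LHS = 1/36 ≠ RHS = -35/36
At (1, 1): LHS = 1 ≠ RHS = 0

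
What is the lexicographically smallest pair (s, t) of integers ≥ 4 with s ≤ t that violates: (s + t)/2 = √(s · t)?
Substituting (4, 5) into the claim:
LHS = (4 + 5)/2 = 9/2
RHS = √(4 · 5) = 2·√(5) ≈ 4.472

Since LHS ≠ RHS, this pair disproves the claim, and no lexicographically smaller pair (s ≤ t, integers ≥ 4) does.

For instance (4, 10) is also a counterexample (LHS = 7, RHS = 2·√(10) ≈ 6.325), but it's lexicographically larger.

Answer: (s, t) = (4, 5)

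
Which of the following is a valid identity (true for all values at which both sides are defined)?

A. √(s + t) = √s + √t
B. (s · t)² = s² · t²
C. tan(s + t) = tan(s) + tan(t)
A: fails at (5, 5) — LHS = √(10) ≈ 3.162, RHS = 2·√(5) ≈ 4.472.
B: holds — e.g. at (2, 5), both sides equal 100.
C: fails at (4, 4) — LHS = tan(8) ≈ -6.8, RHS = 2·tan(4) ≈ 2.316.

Answer: B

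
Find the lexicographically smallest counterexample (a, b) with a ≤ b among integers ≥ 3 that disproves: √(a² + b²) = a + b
(a, b) = (3, 3)

Substituting (3, 3) into the claim:
LHS = √(3² + 3²) = 3·√(2) ≈ 4.243
RHS = 3 + 3 = 6

Since LHS ≠ RHS, this pair disproves the claim, and no lexicographically smaller pair (a ≤ b, integers ≥ 3) does.

For instance (3, 4) is also a counterexample (LHS = 5, RHS = 7), but it's lexicographically larger.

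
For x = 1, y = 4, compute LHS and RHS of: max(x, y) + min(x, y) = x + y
LHS = max(1, 4) + min(1, 4) = 5
RHS = 1 + 4 = 5

LHS = RHS: the two sides agree.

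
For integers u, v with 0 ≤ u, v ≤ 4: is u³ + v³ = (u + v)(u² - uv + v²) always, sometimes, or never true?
The identity holds for every pair in the range. For instance at (u, v) = (3, 3): both sides equal 54.

Answer: Always true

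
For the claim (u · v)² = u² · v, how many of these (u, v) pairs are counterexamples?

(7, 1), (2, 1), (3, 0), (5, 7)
1

Testing each pair:
(7, 1): LHS = 49, RHS = 49 → satisfies claim
(2, 1): LHS = 4, RHS = 4 → satisfies claim
(3, 0): LHS = 0, RHS = 0 → satisfies claim
(5, 7): LHS = 1225, RHS = 175 → counterexample

That makes 1 counterexample.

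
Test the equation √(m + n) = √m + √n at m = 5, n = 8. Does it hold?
Fails

Substituting m = 5, n = 8:

LHS = √(5 + 8) = √(13) ≈ 3.606
RHS = √5 + √8 = √(5) + 2·√(2) ≈ 5.064

LHS ≠ RHS, so the equation does not hold at this point.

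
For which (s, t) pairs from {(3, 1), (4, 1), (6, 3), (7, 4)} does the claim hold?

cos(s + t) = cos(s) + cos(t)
None

Testing each pair:
(3, 1): LHS = cos(4) ≈ -0.6536, RHS = cos(3) + cos(1) ≈ -0.4497 → fails
(4, 1): LHS = cos(5) ≈ 0.2837, RHS = cos(4) + cos(1) ≈ -0.1133 → fails
(6, 3): LHS = cos(9) ≈ -0.9111, RHS = cos(3) + cos(6) ≈ -0.02982 → fails
(7, 4): LHS = cos(11) ≈ 0.004426, RHS = cos(4) + cos(7) ≈ 0.1003 → fails

No pair satisfies the claim.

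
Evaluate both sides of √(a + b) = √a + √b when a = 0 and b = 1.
LHS = √(0 + 1) = 1
RHS = √0 + √1 = 1

LHS = RHS: the two sides agree.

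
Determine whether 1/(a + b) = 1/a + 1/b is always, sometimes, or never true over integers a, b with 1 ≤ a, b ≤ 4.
The claim fails for every pair in the range. For instance at (a, b) = (2, 3): LHS = 1/5, RHS = 5/6.

Answer: Never true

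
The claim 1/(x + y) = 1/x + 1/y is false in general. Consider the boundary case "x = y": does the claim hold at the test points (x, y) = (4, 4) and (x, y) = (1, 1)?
At (4, 4): LHS = 1/8 ≠ RHS = 1/2
At (1, 1): LHS = 1/2 ≠ RHS = 2

Answer: No, fails at both test points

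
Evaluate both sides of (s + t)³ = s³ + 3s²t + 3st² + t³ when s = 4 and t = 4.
LHS = (4 + 4)³ = 512
RHS = 4³ + 3·4²·4 + 3·4·4² + 4³ = 512

LHS = RHS: the two sides agree.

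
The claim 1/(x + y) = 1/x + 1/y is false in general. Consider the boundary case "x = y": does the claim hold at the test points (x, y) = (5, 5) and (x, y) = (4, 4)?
At (5, 5): LHS = 1/10 ≠ RHS = 2/5
At (4, 4): LHS = 1/8 ≠ RHS = 1/2

Answer: No, fails at both test points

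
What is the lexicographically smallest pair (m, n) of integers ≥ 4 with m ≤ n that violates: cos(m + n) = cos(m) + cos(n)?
Substituting (4, 4) into the claim:
LHS = cos(4 + 4) = cos(8) ≈ -0.1455
RHS = cos(4) + cos(4) = 2·cos(4) ≈ -1.307

Since LHS ≠ RHS, this pair disproves the claim, and no lexicographically smaller pair (m ≤ n, integers ≥ 4) does.

For instance (6, 6) is also a counterexample (LHS = cos(12) ≈ 0.8439, RHS = 2·cos(6) ≈ 1.92), but it's lexicographically larger.

Answer: (m, n) = (4, 4)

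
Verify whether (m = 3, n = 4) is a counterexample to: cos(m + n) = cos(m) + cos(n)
Substituting m = 3, n = 4:
LHS = cos(3 + 4) = cos(7) ≈ 0.7539
RHS = cos(3) + cos(4) ≈ -1.644

Since LHS ≠ RHS, this pair disproves the claim.

Answer: Yes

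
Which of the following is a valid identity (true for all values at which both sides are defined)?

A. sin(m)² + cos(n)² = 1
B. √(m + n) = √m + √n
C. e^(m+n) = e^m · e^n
A: fails at (2, 4) — LHS = cos(4)² + sin(2)² ≈ 1.254, RHS = 1.
B: fails at (4, 4) — LHS = 2·√(2) ≈ 2.828, RHS = 4.
C: holds — e.g. at (4, 4), both sides equal e^8 ≈ 2981.

Answer: C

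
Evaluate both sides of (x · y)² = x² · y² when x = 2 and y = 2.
LHS = (2 · 2)² = 16
RHS = 2² · 2² = 16

LHS = RHS: the two sides agree.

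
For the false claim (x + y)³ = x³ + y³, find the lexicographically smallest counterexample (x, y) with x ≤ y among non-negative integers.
Substituting (1, 1) into the claim:
LHS = (1 + 1)³ = 8
RHS = 1³ + 1³ = 2

Since LHS ≠ RHS, this pair disproves the claim, and no lexicographically smaller pair (x ≤ y, non-negative integers) does.

For instance (2, 4) is also a counterexample (LHS = 216, RHS = 72), but it's lexicographically larger.

Answer: (x, y) = (1, 1)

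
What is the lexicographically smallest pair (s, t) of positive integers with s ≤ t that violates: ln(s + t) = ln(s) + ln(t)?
(s, t) = (1, 1)

Substituting (1, 1) into the claim:
LHS = ln(1 + 1) = ln(2) ≈ 0.6931
RHS = ln(1) + ln(1) = 0

Since LHS ≠ RHS, this pair disproves the claim, and no lexicographically smaller pair (s ≤ t, positive integers) does.

For instance (2, 7) is also a counterexample (LHS = ln(9) ≈ 2.197, RHS = ln(2) + ln(7) ≈ 2.639), but it's lexicographically larger.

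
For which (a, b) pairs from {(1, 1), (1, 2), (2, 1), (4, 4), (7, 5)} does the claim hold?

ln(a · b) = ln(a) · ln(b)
(1, 1)

Testing each pair:
(1, 1): LHS = 0, RHS = 0 → holds
(1, 2): LHS = ln(2) ≈ 0.6931, RHS = 0 → fails
(2, 1): LHS = ln(2) ≈ 0.6931, RHS = 0 → fails
(4, 4): LHS = ln(16) ≈ 2.773, RHS = ln(4)² ≈ 1.922 → fails
(7, 5): LHS = ln(35) ≈ 3.555, RHS = ln(5)·ln(7) ≈ 3.132 → fails

1 of 5 pairs satisfies the claim.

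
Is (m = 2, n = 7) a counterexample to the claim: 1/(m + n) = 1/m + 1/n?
Yes

Substituting m = 2, n = 7:
LHS = 1/(2 + 7) = 1/9
RHS = 1/2 + 1/7 = 9/14

Since LHS ≠ RHS, this pair disproves the claim.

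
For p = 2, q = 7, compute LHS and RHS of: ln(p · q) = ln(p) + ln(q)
LHS = ln(2 · 7) = ln(14) ≈ 2.639
RHS = ln(2) + ln(7) ≈ 2.639

LHS = RHS: the two sides agree.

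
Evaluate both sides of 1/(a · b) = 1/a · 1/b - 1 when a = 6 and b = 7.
LHS = 1/(6 · 7) = 1/42
RHS = 1/6 · 1/7 - 1 = -41/42

LHS ≠ RHS, so the equation does not hold here.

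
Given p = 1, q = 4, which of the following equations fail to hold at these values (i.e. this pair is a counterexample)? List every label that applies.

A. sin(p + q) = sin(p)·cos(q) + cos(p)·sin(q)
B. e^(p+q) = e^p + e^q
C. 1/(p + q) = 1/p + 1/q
B, C

Evaluating each claim at the given values:
A. LHS = sin(5) ≈ -0.9589, RHS = sin(1)·cos(4) + sin(4)·cos(1) ≈ -0.9589 → holds here (LHS = RHS)
B. LHS = e^5 ≈ 148.4, RHS = e + e^4 ≈ 57.32 → fails here (LHS ≠ RHS)
C. LHS = 1/5, RHS = 5/4 → fails here (LHS ≠ RHS)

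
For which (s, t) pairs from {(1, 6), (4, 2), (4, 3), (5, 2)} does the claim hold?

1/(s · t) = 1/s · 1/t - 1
None

Testing each pair:
(1, 6): LHS = 1/6, RHS = -5/6 → fails
(4, 2): LHS = 1/8, RHS = -7/8 → fails
(4, 3): LHS = 1/12, RHS = -11/12 → fails
(5, 2): LHS = 1/10, RHS = -9/10 → fails

No pair satisfies the claim.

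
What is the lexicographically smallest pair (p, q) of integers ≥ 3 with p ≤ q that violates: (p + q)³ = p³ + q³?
Substituting (3, 3) into the claim:
LHS = (3 + 3)³ = 216
RHS = 3³ + 3³ = 54

Since LHS ≠ RHS, this pair disproves the claim, and no lexicographically smaller pair (p ≤ q, integers ≥ 3) does.

For instance (3, 7) is also a counterexample (LHS = 1000, RHS = 370), but it's lexicographically larger.

Answer: (p, q) = (3, 3)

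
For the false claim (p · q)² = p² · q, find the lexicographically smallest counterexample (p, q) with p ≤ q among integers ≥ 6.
Substituting (6, 6) into the claim:
LHS = (6 · 6)² = 1296
RHS = 6² · 6 = 216

Since LHS ≠ RHS, this pair disproves the claim, and no lexicographically smaller pair (p ≤ q, integers ≥ 6) does.

For instance (6, 7) is also a counterexample (LHS = 1764, RHS = 252), but it's lexicographically larger.

Answer: (p, q) = (6, 6)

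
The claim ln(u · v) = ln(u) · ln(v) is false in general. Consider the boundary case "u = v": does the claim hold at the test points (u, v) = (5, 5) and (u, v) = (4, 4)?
At (5, 5): LHS = ln(25) ≈ 3.219 ≠ RHS = ln(5)² ≈ 2.59
At (4, 4): LHS = ln(16) ≈ 2.773 ≠ RHS = ln(4)² ≈ 1.922

Answer: No, fails at both test points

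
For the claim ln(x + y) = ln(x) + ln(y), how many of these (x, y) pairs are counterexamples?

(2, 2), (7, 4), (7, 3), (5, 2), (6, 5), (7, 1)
Testing each pair:
(2, 2): LHS = ln(4) ≈ 1.386, RHS = 2·ln(2) ≈ 1.386 → satisfies claim
(7, 4): LHS = ln(11) ≈ 2.398, RHS = ln(4) + ln(7) ≈ 3.332 → counterexample
(7, 3): LHS = ln(10) ≈ 2.303, RHS = ln(3) + ln(7) ≈ 3.045 → counterexample
(5, 2): LHS = ln(7) ≈ 1.946, RHS = ln(2) + ln(5) ≈ 2.303 → counterexample
(6, 5): LHS = ln(11) ≈ 2.398, RHS = ln(5) + ln(6) ≈ 3.401 → counterexample
(7, 1): LHS = ln(8) ≈ 2.079, RHS = ln(7) ≈ 1.946 → counterexample

That makes 5 counterexamples.

Answer: 5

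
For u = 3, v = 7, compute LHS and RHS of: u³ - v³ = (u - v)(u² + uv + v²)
LHS = 3³ - 7³ = -316
RHS = (3 - 7)(3² + 3·7 + 7²) = -316

LHS = RHS: the two sides agree.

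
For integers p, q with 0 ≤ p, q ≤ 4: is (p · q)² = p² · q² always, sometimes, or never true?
The identity holds for every pair in the range. For instance at (p, q) = (3, 1): both sides equal 9.

Answer: Always true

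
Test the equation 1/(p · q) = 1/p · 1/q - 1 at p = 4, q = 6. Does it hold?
Substituting p = 4, q = 6:

LHS = 1/(4 · 6) = 1/24
RHS = 1/4 · 1/6 - 1 = -23/24

LHS ≠ RHS, so the equation does not hold at this point.

Answer: Fails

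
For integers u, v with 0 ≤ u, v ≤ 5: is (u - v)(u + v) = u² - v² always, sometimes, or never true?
Always true

The identity holds for every pair in the range. For instance at (u, v) = (5, 4): both sides equal 9.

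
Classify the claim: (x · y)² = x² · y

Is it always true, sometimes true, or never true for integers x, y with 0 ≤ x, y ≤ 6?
It holds at (x, y) = (6, 0) (both sides equal 0), but fails at (x, y) = (5, 4) (LHS = 400, RHS = 100).

Answer: Sometimes true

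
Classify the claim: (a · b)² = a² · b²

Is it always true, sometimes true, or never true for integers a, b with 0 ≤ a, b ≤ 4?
Always true

The identity holds for every pair in the range. For instance at (a, b) = (3, 4): both sides equal 144.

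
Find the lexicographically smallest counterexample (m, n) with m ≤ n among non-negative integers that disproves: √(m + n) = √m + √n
Substituting (1, 1) into the claim:
LHS = √(1 + 1) = √(2) ≈ 1.414
RHS = √1 + √1 = 2

Since LHS ≠ RHS, this pair disproves the claim, and no lexicographically smaller pair (m ≤ n, non-negative integers) does.

For instance (3, 7) is also a counterexample (LHS = √(10) ≈ 3.162, RHS = √(3) + √(7) ≈ 4.378), but it's lexicographically larger.

Answer: (m, n) = (1, 1)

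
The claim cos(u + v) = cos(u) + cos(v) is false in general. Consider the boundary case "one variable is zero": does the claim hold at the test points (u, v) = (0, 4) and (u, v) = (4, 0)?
At (0, 4): LHS = cos(4) ≈ -0.6536 ≠ RHS = cos(4) + 1 ≈ 0.3464
At (4, 0): LHS = cos(4) ≈ -0.6536 ≠ RHS = cos(4) + 1 ≈ 0.3464

Answer: No, fails at both test points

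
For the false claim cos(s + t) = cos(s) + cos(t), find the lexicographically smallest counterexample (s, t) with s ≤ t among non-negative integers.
(s, t) = (0, 0)

Substituting (0, 0) into the claim:
LHS = cos(0 + 0) = 1
RHS = cos(0) + cos(0) = 2

Since LHS ≠ RHS, this pair disproves the claim, and no lexicographically smaller pair (s ≤ t, non-negative integers) does.

For instance (1, 5) is also a counterexample (LHS = cos(6) ≈ 0.9602, RHS = cos(5) + cos(1) ≈ 0.824), but it's lexicographically larger.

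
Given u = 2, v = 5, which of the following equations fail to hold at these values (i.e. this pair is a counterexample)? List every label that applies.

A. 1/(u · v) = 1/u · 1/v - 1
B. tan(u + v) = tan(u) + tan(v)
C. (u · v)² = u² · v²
A, B

Evaluating each claim at the given values:
A. LHS = 1/10, RHS = -9/10 → fails here (LHS ≠ RHS)
B. LHS = tan(7) ≈ 0.8714, RHS = tan(5) + tan(2) ≈ -5.566 → fails here (LHS ≠ RHS)
C. LHS = 100, RHS = 100 → holds here (LHS = RHS)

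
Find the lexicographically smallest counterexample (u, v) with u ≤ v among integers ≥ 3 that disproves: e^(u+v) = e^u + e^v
Substituting (3, 3) into the claim:
LHS = e^(3+3) = e^6 ≈ 403.4
RHS = e^3 + e^3 = 2·e^3 ≈ 40.17

Since LHS ≠ RHS, this pair disproves the claim, and no lexicographically smaller pair (u ≤ v, integers ≥ 3) does.

For instance (3, 7) is also a counterexample (LHS = e^10 ≈ 22026.5, RHS = e^3 + e^7 ≈ 1117), but it's lexicographically larger.

Answer: (u, v) = (3, 3)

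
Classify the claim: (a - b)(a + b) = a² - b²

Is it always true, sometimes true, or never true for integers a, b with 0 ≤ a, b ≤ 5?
Always true

The identity holds for every pair in the range. For instance at (a, b) = (3, 1): both sides equal 8.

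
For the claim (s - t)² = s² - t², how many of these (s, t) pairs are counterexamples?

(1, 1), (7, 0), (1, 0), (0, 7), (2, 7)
2

Testing each pair:
(1, 1): LHS = 0, RHS = 0 → satisfies claim
(7, 0): LHS = 49, RHS = 49 → satisfies claim
(1, 0): LHS = 1, RHS = 1 → satisfies claim
(0, 7): LHS = 49, RHS = -49 → counterexample
(2, 7): LHS = 25, RHS = -45 → counterexample

That makes 2 counterexamples.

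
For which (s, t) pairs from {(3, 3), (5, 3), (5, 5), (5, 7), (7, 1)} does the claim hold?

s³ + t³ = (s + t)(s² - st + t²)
All pairs

Testing each pair:
(3, 3): LHS = 54, RHS = 54 → holds
(5, 3): LHS = 152, RHS = 152 → holds
(5, 5): LHS = 250, RHS = 250 → holds
(5, 7): LHS = 468, RHS = 468 → holds
(7, 1): LHS = 344, RHS = 344 → holds

Every pair satisfies the claim.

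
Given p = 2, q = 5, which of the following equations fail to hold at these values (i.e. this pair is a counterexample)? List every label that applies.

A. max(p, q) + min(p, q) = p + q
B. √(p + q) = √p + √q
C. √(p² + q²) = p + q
Evaluating each claim at the given values:
A. LHS = 7, RHS = 7 → holds here (LHS = RHS)
B. LHS = √(7) ≈ 2.646, RHS = √(2) + √(5) ≈ 3.65 → fails here (LHS ≠ RHS)
C. LHS = √(29) ≈ 5.385, RHS = 7 → fails here (LHS ≠ RHS)

Answer: B, C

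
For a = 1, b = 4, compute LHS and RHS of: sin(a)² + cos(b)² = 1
LHS = sin(1)² + cos(4)² ≈ 1.135
RHS = 1

LHS ≠ RHS (they differ by about 0.1353), so the equation does not hold here.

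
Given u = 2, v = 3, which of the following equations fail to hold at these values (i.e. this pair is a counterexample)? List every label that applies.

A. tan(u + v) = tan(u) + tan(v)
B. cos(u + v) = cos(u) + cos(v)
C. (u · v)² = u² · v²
A, B

Evaluating each claim at the given values:
A. LHS = tan(5) ≈ -3.381, RHS = tan(2) + tan(3) ≈ -2.328 → fails here (LHS ≠ RHS)
B. LHS = cos(5) ≈ 0.2837, RHS = cos(3) + cos(2) ≈ -1.406 → fails here (LHS ≠ RHS)
C. LHS = 36, RHS = 36 → holds here (LHS = RHS)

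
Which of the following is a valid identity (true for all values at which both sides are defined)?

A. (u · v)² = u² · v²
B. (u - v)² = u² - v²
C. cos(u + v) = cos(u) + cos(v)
A: holds — e.g. at (4, 4), both sides equal 256.
B: fails at (5, 8) — LHS = 9, RHS = -39.
C: fails at (3, 4) — LHS = cos(7) ≈ 0.7539, RHS = cos(3) + cos(4) ≈ -1.644.

Answer: A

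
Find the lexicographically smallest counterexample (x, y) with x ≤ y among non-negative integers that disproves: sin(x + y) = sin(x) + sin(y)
(x, y) = (1, 1)

Substituting (1, 1) into the claim:
LHS = sin(1 + 1) = sin(2) ≈ 0.9093
RHS = sin(1) + sin(1) = 2·sin(1) ≈ 1.683

Since LHS ≠ RHS, this pair disproves the claim, and no lexicographically smaller pair (x ≤ y, non-negative integers) does.

For instance (4, 5) is also a counterexample (LHS = sin(9) ≈ 0.4121, RHS = sin(5) + sin(4) ≈ -1.716), but it's lexicographically larger.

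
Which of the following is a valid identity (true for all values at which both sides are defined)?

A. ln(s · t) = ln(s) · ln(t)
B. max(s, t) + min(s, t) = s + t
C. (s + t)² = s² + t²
B

A: fails at (4, 4) — LHS = ln(16) ≈ 2.773, RHS = ln(4)² ≈ 1.922.
B: holds — e.g. at (2, 3), both sides equal 5.
C: fails at (4, 4) — LHS = 64, RHS = 32.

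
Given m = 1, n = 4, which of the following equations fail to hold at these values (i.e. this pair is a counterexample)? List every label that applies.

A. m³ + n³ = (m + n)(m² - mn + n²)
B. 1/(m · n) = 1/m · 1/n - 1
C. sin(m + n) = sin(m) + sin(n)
B, C

Evaluating each claim at the given values:
A. LHS = 65, RHS = 65 → holds here (LHS = RHS)
B. LHS = 1/4, RHS = -3/4 → fails here (LHS ≠ RHS)
C. LHS = sin(5) ≈ -0.9589, RHS = sin(4) + sin(1) ≈ 0.08467 → fails here (LHS ≠ RHS)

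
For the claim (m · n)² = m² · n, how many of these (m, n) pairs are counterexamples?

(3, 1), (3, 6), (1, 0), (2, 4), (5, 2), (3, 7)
Testing each pair:
(3, 1): LHS = 9, RHS = 9 → satisfies claim
(3, 6): LHS = 324, RHS = 54 → counterexample
(1, 0): LHS = 0, RHS = 0 → satisfies claim
(2, 4): LHS = 64, RHS = 16 → counterexample
(5, 2): LHS = 100, RHS = 50 → counterexample
(3, 7): LHS = 441, RHS = 63 → counterexample

That makes 4 counterexamples.

Answer: 4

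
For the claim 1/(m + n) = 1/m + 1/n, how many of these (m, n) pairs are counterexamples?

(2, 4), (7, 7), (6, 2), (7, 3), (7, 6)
5

Testing each pair:
(2, 4): LHS = 1/6, RHS = 3/4 → counterexample
(7, 7): LHS = 1/14, RHS = 2/7 → counterexample
(6, 2): LHS = 1/8, RHS = 2/3 → counterexample
(7, 3): LHS = 1/10, RHS = 10/21 → counterexample
(7, 6): LHS = 1/13, RHS = 13/42 → counterexample

That makes 5 counterexamples.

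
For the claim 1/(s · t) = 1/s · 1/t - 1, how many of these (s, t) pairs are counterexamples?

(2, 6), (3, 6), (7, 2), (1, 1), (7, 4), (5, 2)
6

Testing each pair:
(2, 6): LHS = 1/12, RHS = -11/12 → counterexample
(3, 6): LHS = 1/18, RHS = -17/18 → counterexample
(7, 2): LHS = 1/14, RHS = -13/14 → counterexample
(1, 1): LHS = 1, RHS = 0 → counterexample
(7, 4): LHS = 1/28, RHS = -27/28 → counterexample
(5, 2): LHS = 1/10, RHS = -9/10 → counterexample

That makes 6 counterexamples.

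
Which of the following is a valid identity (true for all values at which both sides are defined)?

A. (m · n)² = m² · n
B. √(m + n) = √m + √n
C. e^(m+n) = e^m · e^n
C

A: fails at (2, 3) — LHS = 36, RHS = 12.
B: fails at (3, 5) — LHS = 2·√(2) ≈ 2.828, RHS = √(3) + √(5) ≈ 3.968.
C: holds — e.g. at (4, 6), both sides equal e^10 ≈ 22026.5.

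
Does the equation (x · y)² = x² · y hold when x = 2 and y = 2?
Substituting x = 2, y = 2:

LHS = (2 · 2)² = 16
RHS = 2² · 2 = 8

LHS ≠ RHS, so the equation does not hold at this point.

Answer: Fails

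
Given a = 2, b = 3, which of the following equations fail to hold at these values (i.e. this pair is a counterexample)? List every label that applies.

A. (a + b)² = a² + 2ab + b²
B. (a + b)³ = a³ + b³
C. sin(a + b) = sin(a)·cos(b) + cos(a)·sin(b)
Evaluating each claim at the given values:
A. LHS = 25, RHS = 25 → holds here (LHS = RHS)
B. LHS = 125, RHS = 35 → fails here (LHS ≠ RHS)
C. LHS = sin(5) ≈ -0.9589, RHS = sin(2)·cos(3) + sin(3)·cos(2) ≈ -0.9589 → holds here (LHS = RHS)

Answer: B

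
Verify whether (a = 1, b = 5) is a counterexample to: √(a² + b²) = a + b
Substituting a = 1, b = 5:
LHS = √(1² + 5²) = √(26) ≈ 5.099
RHS = 1 + 5 = 6

Since LHS ≠ RHS, this pair disproves the claim.

Answer: Yes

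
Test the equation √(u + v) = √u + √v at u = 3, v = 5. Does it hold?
Substituting u = 3, v = 5:

LHS = √(3 + 5) = 2·√(2) ≈ 2.828
RHS = √3 + √5 = √(3) + √(5) ≈ 3.968

LHS ≠ RHS, so the equation does not hold at this point.

Answer: Fails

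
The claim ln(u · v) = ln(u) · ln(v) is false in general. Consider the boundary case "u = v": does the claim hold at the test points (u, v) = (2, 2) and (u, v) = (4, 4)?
No, fails at both test points

At (2, 2): LHS = ln(4) ≈ 1.386 ≠ RHS = ln(2)² ≈ 0.4805
At (4, 4): LHS = ln(16) ≈ 2.773 ≠ RHS = ln(4)² ≈ 1.922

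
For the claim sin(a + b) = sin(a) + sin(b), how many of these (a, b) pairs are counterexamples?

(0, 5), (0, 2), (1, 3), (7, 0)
1

Testing each pair:
(0, 5): LHS = sin(5) ≈ -0.9589, RHS = sin(5) ≈ -0.9589 → satisfies claim
(0, 2): LHS = sin(2) ≈ 0.9093, RHS = sin(2) ≈ 0.9093 → satisfies claim
(1, 3): LHS = sin(4) ≈ -0.7568, RHS = sin(3) + sin(1) ≈ 0.9826 → counterexample
(7, 0): LHS = sin(7) ≈ 0.657, RHS = sin(7) ≈ 0.657 → satisfies claim

That makes 1 counterexample.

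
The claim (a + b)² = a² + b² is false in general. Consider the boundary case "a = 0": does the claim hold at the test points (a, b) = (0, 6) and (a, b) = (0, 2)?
At (0, 6): LHS = 36, RHS = 36 → equal
At (0, 2): LHS = 4, RHS = 4 → equal

So the claim does hold at both of these boundary points, even though it is not an identity.

Answer: Yes, holds at both test points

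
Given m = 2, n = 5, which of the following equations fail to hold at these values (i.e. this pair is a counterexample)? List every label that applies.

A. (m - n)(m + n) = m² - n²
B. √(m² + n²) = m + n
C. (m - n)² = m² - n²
Evaluating each claim at the given values:
A. LHS = -21, RHS = -21 → holds here (LHS = RHS)
B. LHS = √(29) ≈ 5.385, RHS = 7 → fails here (LHS ≠ RHS)
C. LHS = 9, RHS = -21 → fails here (LHS ≠ RHS)

Answer: B, C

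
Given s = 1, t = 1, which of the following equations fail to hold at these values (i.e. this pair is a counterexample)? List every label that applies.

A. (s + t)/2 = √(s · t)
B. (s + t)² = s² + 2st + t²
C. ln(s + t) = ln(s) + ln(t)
Evaluating each claim at the given values:
A. LHS = 1, RHS = 1 → holds here (LHS = RHS)
B. LHS = 4, RHS = 4 → holds here (LHS = RHS)
C. LHS = ln(2) ≈ 0.6931, RHS = 0 → fails here (LHS ≠ RHS)

Answer: C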